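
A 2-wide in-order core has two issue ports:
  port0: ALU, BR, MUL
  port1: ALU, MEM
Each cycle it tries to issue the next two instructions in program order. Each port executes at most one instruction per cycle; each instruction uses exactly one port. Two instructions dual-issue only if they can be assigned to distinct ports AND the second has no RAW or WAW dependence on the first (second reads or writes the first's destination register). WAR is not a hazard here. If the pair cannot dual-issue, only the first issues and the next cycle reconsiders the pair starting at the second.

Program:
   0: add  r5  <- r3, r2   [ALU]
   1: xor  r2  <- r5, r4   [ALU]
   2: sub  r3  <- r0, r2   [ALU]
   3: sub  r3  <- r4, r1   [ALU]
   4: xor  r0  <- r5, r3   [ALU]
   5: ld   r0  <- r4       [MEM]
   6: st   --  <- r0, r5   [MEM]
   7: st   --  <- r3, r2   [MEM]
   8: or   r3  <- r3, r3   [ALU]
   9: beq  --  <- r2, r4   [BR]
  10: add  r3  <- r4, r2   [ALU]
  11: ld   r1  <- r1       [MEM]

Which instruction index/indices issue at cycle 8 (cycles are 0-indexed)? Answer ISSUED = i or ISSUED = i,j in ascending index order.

#0 head=0: add i0 RAW r5
#1 head=1: xor i1 RAW r2
#2 head=2: sub i2 WAW r3
#3 head=3: sub i3 RAW r3
#4 head=4: xor i4 WAW r0
#5 head=5: ld i5 no-port MEM/MEM
#6 head=6: st i6 no-port MEM/MEM
#7 head=7: st;or i7,i8 pair
#8 head=9: beq;add i9,i10 pair
#9 head=11: ld i11 tail

ISSUED = 9,10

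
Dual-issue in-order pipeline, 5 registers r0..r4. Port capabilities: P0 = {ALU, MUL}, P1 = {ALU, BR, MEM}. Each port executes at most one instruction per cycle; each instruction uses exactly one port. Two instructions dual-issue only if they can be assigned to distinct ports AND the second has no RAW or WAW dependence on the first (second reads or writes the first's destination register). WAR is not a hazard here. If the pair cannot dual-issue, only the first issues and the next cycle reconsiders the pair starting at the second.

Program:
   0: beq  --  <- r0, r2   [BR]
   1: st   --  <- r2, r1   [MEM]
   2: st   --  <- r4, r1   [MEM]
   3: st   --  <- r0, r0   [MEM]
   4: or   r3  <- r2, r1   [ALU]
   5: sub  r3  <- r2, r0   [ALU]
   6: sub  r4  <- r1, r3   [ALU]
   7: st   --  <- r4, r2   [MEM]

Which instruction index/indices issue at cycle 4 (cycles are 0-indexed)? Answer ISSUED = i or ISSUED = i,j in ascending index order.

ISSUED = 5

0. beq @i0  | no-port BR/MEM
1. st @i1  | no-port MEM/MEM
2. st @i2  | no-port MEM/MEM
3. st or @i3+i4  | pair
4. sub @i5  | RAW r3
5. sub @i6  | RAW r4
6. st @i7  | tail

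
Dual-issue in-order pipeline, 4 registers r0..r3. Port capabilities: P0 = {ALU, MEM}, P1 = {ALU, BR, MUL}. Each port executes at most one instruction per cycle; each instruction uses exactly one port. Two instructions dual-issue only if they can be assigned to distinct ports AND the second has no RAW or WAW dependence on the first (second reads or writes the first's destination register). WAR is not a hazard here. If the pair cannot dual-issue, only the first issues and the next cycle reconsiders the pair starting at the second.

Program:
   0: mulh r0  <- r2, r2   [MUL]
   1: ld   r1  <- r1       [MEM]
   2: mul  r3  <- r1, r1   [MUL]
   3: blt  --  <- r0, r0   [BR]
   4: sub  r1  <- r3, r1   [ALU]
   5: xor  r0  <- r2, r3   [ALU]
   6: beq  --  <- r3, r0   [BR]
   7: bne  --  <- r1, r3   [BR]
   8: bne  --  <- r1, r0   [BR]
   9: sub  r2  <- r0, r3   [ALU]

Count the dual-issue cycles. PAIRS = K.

  cy0 -> i0&i1 (mulh;ld) pair
  cy1 -> i2 (mul) no-port MUL/BR
  cy2 -> i3&i4 (blt;sub) pair
  cy3 -> i5 (xor) RAW r0
  cy4 -> i6 (beq) no-port BR/BR
  cy5 -> i7 (bne) no-port BR/BR
  cy6 -> i8&i9 (bne;sub) pair

PAIRS = 3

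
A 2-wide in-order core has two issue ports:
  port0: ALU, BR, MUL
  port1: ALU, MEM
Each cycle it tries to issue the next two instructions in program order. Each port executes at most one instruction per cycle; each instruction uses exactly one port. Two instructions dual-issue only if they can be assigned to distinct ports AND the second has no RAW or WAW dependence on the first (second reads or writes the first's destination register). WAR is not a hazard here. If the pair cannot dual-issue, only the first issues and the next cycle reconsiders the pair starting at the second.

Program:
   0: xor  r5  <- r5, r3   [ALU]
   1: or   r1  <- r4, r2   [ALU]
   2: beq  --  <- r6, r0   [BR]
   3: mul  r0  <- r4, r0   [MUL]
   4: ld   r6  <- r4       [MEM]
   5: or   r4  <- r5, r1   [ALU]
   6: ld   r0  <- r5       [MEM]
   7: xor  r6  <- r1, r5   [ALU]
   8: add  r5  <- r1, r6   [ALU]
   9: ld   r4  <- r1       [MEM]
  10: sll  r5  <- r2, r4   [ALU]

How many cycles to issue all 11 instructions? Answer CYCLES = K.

CYCLES = 7

[0] i0,i1  xor+or  -- 2-wide
[1] i2  beq  -- no-port BR/MUL
[2] i3,i4  mul+ld  -- 2-wide
[3] i5,i6  or+ld  -- 2-wide
[4] i7  xor  -- RAW r6
[5] i8,i9  add+ld  -- 2-wide
[6] i10  sll  -- tail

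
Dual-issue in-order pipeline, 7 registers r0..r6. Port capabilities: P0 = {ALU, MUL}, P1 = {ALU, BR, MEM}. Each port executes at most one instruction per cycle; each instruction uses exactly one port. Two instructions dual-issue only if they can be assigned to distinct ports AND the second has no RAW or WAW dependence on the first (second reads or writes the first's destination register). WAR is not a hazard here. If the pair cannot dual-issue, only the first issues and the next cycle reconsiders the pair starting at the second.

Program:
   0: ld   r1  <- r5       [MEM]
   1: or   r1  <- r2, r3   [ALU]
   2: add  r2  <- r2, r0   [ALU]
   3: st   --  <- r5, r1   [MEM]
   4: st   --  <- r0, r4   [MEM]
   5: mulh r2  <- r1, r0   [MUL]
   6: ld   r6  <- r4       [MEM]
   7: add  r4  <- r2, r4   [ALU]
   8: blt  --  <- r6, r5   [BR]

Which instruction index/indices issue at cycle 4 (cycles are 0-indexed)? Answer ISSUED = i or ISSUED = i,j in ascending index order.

  cy0 -> i0 (ld) WAW r1
  cy1 -> i1+i2 (or;add) dual
  cy2 -> i3 (st) no-port MEM/MEM
  cy3 -> i4+i5 (st;mulh) dual
  cy4 -> i6+i7 (ld;add) dual
  cy5 -> i8 (blt) tail

ISSUED = 6,7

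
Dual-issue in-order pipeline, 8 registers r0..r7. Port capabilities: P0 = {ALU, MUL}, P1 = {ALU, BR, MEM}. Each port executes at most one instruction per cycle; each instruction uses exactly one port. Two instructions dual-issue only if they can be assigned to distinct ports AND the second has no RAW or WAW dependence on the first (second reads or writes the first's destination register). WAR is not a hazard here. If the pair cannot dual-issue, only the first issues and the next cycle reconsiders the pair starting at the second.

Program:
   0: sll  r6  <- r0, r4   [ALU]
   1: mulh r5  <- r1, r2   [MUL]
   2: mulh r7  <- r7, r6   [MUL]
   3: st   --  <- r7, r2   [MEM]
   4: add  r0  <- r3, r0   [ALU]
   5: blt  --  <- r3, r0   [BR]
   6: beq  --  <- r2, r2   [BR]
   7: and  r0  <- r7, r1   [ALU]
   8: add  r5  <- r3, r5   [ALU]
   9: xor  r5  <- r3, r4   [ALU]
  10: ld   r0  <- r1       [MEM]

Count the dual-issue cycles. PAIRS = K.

[0] i0&i1  sll.ALU/mulh.MUL  -- dual
[1] i2  mulh.MUL  -- RAW r7
[2] i3&i4  st.MEM/add.ALU  -- dual
[3] i5  blt.BR  -- no-port BR/BR
[4] i6&i7  beq.BR/and.ALU  -- dual
[5] i8  add.ALU  -- WAW r5
[6] i9&i10  xor.ALU/ld.MEM  -- dual

PAIRS = 4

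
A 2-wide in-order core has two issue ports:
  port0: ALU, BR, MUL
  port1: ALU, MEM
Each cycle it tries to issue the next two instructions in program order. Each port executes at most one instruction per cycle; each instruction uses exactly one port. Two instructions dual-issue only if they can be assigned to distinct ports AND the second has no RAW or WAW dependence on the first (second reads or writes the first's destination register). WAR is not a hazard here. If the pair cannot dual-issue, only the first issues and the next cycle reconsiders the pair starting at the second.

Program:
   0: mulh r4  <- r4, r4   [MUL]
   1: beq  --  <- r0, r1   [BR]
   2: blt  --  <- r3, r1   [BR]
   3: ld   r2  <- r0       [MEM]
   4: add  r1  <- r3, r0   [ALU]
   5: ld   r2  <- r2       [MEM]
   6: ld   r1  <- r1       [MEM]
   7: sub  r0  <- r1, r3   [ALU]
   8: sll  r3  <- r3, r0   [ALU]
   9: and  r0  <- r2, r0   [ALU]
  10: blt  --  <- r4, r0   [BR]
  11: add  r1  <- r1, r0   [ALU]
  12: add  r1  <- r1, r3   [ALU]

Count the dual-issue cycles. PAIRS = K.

PAIRS = 4

0. mulh @i0  | no-port MUL/BR
1. beq @i1  | no-port BR/BR
2. blt ld @i2/i3  | 2-wide
3. add ld @i4/i5  | 2-wide
4. ld @i6  | RAW r1
5. sub @i7  | RAW r0
6. sll and @i8/i9  | 2-wide
7. blt add @i10/i11  | 2-wide
8. add @i12  | tail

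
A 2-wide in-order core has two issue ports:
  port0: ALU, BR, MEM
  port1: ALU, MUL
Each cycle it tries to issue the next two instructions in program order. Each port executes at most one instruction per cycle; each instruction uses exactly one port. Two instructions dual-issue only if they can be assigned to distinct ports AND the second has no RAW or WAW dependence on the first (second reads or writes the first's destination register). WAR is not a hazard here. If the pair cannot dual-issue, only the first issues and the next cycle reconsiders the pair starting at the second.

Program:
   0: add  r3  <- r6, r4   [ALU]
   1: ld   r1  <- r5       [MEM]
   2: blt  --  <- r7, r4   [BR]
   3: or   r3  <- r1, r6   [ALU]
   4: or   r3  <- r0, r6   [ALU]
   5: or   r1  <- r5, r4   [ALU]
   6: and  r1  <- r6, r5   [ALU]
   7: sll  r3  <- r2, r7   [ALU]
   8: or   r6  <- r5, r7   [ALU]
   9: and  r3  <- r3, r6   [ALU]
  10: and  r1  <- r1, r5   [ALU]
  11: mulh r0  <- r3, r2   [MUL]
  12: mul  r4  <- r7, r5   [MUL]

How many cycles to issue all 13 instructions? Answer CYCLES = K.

c0: i0/i1 add.ALU+ld.MEM  dual
c1: i2/i3 blt.BR+or.ALU  dual
c2: i4/i5 or.ALU+or.ALU  dual
c3: i6/i7 and.ALU+sll.ALU  dual
c4: i8 or.ALU  RAW r6
c5: i9/i10 and.ALU+and.ALU  dual
c6: i11 mulh.MUL  no-port MUL/MUL
c7: i12 mul.MUL  tail

CYCLES = 8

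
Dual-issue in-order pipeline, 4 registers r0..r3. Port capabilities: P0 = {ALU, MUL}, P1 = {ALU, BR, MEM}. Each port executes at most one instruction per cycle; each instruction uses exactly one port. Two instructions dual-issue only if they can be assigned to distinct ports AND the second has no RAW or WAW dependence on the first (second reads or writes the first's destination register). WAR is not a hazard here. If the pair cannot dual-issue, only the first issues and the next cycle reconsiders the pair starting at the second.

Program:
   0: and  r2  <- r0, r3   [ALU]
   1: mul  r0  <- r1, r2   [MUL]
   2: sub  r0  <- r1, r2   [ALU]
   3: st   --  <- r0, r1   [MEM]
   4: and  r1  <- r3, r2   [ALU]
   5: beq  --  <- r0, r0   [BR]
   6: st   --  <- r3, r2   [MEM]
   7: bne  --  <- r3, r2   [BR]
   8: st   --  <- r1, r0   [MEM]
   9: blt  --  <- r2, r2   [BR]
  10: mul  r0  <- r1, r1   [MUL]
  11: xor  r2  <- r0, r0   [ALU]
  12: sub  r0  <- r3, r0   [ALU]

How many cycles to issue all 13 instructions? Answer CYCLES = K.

CYCLES = 10

t=0 i0:and ; RAW r2
t=1 i1:mul ; WAW r0
t=2 i2:sub ; RAW r0
t=3 i3&i4:st;and ; 2-wide
t=4 i5:beq ; no-port BR/MEM
t=5 i6:st ; no-port MEM/BR
t=6 i7:bne ; no-port BR/MEM
t=7 i8:st ; no-port MEM/BR
t=8 i9&i10:blt;mul ; 2-wide
t=9 i11&i12:xor;sub ; 2-wide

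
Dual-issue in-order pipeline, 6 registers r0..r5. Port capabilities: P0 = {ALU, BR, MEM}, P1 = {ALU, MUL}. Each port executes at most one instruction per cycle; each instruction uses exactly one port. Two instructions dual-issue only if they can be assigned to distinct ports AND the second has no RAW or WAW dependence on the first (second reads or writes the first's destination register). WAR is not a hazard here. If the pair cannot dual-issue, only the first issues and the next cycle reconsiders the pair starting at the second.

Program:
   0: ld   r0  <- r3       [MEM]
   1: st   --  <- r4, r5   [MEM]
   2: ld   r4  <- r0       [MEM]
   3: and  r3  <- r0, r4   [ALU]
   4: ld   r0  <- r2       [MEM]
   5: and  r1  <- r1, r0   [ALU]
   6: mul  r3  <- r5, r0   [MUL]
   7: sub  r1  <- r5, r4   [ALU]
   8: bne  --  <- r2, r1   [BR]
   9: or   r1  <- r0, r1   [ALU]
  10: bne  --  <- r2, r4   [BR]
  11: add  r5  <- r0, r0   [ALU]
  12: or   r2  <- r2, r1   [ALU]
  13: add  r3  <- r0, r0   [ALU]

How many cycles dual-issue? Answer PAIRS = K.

PAIRS = 5

#0 head=0: ld.MEM i0 no-port MEM/MEM
#1 head=1: st.MEM i1 no-port MEM/MEM
#2 head=2: ld.MEM i2 RAW r4
#3 head=3: and.ALU ld.MEM i3/i4 2-wide
#4 head=5: and.ALU mul.MUL i5/i6 2-wide
#5 head=7: sub.ALU i7 RAW r1
#6 head=8: bne.BR or.ALU i8/i9 2-wide
#7 head=10: bne.BR add.ALU i10/i11 2-wide
#8 head=12: or.ALU add.ALU i12/i13 2-wide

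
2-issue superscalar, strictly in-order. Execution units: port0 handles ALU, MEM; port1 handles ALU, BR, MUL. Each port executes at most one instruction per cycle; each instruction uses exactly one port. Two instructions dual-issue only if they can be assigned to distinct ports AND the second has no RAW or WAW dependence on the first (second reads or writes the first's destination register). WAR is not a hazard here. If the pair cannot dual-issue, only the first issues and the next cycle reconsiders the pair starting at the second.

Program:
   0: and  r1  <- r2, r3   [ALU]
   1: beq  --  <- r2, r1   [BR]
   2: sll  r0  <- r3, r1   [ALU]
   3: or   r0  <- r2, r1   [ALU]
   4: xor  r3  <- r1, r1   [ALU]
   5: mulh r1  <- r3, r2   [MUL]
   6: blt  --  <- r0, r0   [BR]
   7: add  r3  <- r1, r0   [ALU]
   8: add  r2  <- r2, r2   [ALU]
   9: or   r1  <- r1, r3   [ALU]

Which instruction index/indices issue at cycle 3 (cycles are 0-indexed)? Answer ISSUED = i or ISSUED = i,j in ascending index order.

c0: i0 and.ALU  RAW r1
c1: i1,i2 beq.BR sll.ALU  2-wide
c2: i3,i4 or.ALU xor.ALU  2-wide
c3: i5 mulh.MUL  no-port MUL/BR
c4: i6,i7 blt.BR add.ALU  2-wide
c5: i8,i9 add.ALU or.ALU  2-wide

ISSUED = 5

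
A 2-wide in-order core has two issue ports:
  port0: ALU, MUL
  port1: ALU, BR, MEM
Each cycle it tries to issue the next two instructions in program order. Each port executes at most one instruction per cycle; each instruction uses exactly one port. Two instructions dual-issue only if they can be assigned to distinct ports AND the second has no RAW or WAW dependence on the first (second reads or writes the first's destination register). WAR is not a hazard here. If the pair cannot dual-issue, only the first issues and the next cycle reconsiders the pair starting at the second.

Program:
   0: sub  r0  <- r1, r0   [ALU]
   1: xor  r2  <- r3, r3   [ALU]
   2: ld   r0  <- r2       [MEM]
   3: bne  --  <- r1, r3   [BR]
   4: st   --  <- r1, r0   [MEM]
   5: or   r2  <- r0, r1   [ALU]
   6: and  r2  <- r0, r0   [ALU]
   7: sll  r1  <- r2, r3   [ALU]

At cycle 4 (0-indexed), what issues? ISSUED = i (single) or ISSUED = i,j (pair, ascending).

t=0 i0,i1:sub.ALU;xor.ALU ; pair
t=1 i2:ld.MEM ; no-port MEM/BR
t=2 i3:bne.BR ; no-port BR/MEM
t=3 i4,i5:st.MEM;or.ALU ; pair
t=4 i6:and.ALU ; RAW r2
t=5 i7:sll.ALU ; tail

ISSUED = 6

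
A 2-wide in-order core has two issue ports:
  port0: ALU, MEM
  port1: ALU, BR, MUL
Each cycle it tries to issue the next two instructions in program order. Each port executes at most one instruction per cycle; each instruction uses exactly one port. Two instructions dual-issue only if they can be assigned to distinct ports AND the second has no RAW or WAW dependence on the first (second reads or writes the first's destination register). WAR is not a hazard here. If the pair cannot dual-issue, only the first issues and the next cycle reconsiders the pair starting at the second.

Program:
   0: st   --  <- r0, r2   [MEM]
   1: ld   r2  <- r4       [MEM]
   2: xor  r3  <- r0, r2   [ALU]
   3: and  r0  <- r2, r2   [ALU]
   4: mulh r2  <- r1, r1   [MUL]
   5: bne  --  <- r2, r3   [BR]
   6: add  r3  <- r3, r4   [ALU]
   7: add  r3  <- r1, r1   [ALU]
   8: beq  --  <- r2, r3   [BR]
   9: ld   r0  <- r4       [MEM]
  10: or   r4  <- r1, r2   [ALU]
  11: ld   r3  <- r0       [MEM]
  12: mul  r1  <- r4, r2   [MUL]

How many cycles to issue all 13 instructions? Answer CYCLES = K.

CYCLES = 9

[0] i0  st.MEM  -- no-port MEM/MEM
[1] i1  ld.MEM  -- RAW r2
[2] i2+i3  xor.ALU/and.ALU  -- 2-wide
[3] i4  mulh.MUL  -- no-port MUL/BR
[4] i5+i6  bne.BR/add.ALU  -- 2-wide
[5] i7  add.ALU  -- RAW r3
[6] i8+i9  beq.BR/ld.MEM  -- 2-wide
[7] i10+i11  or.ALU/ld.MEM  -- 2-wide
[8] i12  mul.MUL  -- tail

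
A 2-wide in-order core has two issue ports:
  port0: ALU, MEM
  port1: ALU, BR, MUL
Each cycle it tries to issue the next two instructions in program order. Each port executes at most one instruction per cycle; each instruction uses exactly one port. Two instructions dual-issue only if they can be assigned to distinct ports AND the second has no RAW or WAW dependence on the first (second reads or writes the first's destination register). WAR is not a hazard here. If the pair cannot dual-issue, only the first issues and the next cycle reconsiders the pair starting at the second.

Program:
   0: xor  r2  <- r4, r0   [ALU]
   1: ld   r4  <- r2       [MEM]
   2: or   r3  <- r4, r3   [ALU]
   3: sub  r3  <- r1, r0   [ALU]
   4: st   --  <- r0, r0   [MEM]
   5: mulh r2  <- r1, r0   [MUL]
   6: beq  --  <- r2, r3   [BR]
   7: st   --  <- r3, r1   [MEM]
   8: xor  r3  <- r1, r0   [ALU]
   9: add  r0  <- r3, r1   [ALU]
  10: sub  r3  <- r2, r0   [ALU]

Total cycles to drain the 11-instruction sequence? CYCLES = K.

t=0 i0:xor.ALU ; RAW r2
t=1 i1:ld.MEM ; RAW r4
t=2 i2:or.ALU ; WAW r3
t=3 i3+i4:sub.ALU;st.MEM ; pair
t=4 i5:mulh.MUL ; no-port MUL/BR
t=5 i6+i7:beq.BR;st.MEM ; pair
t=6 i8:xor.ALU ; RAW r3
t=7 i9:add.ALU ; RAW r0
t=8 i10:sub.ALU ; tail

CYCLES = 9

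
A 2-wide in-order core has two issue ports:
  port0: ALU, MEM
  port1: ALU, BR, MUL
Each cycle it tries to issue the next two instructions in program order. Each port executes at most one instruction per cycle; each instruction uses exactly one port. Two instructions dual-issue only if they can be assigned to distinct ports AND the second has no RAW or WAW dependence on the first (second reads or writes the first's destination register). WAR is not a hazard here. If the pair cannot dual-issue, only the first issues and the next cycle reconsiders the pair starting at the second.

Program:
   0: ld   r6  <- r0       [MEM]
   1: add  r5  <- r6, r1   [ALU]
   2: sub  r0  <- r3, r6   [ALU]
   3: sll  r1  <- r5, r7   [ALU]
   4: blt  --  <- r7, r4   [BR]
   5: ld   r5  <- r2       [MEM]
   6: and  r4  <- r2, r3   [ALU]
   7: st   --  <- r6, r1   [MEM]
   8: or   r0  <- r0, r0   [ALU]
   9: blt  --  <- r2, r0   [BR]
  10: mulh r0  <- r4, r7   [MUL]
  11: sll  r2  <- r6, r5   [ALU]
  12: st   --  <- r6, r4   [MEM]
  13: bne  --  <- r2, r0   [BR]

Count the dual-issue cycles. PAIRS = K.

PAIRS = 6

  cy0 -> i0 (ld) RAW r6
  cy1 -> i1&i2 (add;sub) pair
  cy2 -> i3&i4 (sll;blt) pair
  cy3 -> i5&i6 (ld;and) pair
  cy4 -> i7&i8 (st;or) pair
  cy5 -> i9 (blt) no-port BR/MUL
  cy6 -> i10&i11 (mulh;sll) pair
  cy7 -> i12&i13 (st;bne) pair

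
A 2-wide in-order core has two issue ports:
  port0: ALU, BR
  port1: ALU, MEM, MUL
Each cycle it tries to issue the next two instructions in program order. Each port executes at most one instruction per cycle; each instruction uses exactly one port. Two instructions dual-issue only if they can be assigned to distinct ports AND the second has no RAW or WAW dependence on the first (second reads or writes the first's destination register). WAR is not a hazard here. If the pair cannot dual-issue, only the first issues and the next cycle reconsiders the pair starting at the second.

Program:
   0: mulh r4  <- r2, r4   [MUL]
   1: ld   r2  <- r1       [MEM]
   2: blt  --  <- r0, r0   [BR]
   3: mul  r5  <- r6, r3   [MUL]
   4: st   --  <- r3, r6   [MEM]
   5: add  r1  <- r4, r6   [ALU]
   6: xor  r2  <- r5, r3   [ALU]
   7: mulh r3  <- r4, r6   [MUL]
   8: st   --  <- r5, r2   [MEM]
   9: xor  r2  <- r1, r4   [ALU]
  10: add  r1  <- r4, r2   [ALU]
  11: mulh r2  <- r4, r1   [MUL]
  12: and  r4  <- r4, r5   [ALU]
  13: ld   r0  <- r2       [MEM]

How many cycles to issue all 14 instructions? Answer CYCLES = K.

CYCLES = 9

[0] i0  mulh  -- no-port MUL/MEM
[1] i1/i2  ld+blt  -- 2-wide
[2] i3  mul  -- no-port MUL/MEM
[3] i4/i5  st+add  -- 2-wide
[4] i6/i7  xor+mulh  -- 2-wide
[5] i8/i9  st+xor  -- 2-wide
[6] i10  add  -- RAW r1
[7] i11/i12  mulh+and  -- 2-wide
[8] i13  ld  -- tail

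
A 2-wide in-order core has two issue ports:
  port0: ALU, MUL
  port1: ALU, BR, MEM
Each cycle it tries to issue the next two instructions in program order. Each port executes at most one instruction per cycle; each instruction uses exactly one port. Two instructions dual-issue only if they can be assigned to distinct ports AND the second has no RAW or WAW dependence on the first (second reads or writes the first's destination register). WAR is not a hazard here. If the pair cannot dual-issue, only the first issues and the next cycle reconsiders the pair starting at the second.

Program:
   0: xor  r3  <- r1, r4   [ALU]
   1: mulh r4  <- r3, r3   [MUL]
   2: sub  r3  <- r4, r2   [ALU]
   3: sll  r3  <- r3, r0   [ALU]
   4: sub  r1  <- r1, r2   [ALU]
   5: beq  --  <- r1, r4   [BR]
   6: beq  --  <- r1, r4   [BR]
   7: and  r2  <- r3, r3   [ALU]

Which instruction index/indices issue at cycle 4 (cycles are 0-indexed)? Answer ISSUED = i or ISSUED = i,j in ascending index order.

ISSUED = 5

[0] i0  xor  -- RAW r3
[1] i1  mulh  -- RAW r4
[2] i2  sub  -- RAW+WAW r3
[3] i3+i4  sll sub  -- dual
[4] i5  beq  -- no-port BR/BR
[5] i6+i7  beq and  -- dual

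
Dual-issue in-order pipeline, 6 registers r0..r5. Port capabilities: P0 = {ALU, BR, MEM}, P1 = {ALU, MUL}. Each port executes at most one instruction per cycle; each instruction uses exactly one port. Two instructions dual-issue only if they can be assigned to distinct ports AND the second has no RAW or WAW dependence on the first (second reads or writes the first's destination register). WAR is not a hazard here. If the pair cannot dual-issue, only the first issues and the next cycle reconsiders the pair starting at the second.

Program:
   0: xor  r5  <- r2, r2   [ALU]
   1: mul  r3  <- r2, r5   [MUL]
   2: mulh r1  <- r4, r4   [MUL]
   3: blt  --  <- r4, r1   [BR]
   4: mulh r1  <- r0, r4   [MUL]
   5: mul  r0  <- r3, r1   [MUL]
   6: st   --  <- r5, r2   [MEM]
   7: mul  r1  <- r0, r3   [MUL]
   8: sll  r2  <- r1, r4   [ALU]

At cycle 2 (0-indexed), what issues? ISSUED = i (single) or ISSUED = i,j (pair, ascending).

ISSUED = 2

  cy0 -> i0 (xor.ALU) RAW r5
  cy1 -> i1 (mul.MUL) no-port MUL/MUL
  cy2 -> i2 (mulh.MUL) RAW r1
  cy3 -> i3/i4 (blt.BR mulh.MUL) 2-wide
  cy4 -> i5/i6 (mul.MUL st.MEM) 2-wide
  cy5 -> i7 (mul.MUL) RAW r1
  cy6 -> i8 (sll.ALU) tail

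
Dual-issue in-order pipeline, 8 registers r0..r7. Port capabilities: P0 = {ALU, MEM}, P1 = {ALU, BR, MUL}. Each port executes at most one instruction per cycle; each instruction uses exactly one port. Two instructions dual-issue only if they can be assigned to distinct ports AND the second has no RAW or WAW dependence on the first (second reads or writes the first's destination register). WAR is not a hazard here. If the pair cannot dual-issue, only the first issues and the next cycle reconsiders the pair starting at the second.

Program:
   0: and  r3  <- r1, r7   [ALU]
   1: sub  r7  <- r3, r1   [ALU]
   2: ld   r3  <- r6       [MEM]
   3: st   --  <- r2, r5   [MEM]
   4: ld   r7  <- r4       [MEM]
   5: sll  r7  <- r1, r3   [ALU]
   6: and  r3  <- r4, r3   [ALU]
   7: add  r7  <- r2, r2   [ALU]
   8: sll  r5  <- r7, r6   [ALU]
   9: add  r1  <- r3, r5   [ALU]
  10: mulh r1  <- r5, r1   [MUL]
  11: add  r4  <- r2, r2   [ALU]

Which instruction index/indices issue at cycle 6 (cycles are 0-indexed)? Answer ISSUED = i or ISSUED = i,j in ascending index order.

ISSUED = 8

#0 head=0: and i0 RAW r3
#1 head=1: sub;ld i1+i2 dual
#2 head=3: st i3 no-port MEM/MEM
#3 head=4: ld i4 WAW r7
#4 head=5: sll;and i5+i6 dual
#5 head=7: add i7 RAW r7
#6 head=8: sll i8 RAW r5
#7 head=9: add i9 RAW+WAW r1
#8 head=10: mulh;add i10+i11 dual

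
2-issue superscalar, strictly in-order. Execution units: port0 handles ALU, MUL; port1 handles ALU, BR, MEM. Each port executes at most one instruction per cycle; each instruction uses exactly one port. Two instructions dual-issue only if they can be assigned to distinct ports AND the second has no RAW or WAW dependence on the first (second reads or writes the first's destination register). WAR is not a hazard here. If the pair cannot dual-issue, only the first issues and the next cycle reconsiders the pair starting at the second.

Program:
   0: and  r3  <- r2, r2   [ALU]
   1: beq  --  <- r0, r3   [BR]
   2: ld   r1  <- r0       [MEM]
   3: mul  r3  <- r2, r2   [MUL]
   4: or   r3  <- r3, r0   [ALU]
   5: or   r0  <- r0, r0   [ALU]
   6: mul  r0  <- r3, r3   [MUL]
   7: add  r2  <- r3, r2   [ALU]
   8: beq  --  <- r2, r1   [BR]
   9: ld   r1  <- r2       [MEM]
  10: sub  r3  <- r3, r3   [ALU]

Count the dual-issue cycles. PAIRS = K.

PAIRS = 4

0. and.ALU @i0  | RAW r3
1. beq.BR @i1  | no-port BR/MEM
2. ld.MEM+mul.MUL @i2,i3  | pair
3. or.ALU+or.ALU @i4,i5  | pair
4. mul.MUL+add.ALU @i6,i7  | pair
5. beq.BR @i8  | no-port BR/MEM
6. ld.MEM+sub.ALU @i9,i10  | pair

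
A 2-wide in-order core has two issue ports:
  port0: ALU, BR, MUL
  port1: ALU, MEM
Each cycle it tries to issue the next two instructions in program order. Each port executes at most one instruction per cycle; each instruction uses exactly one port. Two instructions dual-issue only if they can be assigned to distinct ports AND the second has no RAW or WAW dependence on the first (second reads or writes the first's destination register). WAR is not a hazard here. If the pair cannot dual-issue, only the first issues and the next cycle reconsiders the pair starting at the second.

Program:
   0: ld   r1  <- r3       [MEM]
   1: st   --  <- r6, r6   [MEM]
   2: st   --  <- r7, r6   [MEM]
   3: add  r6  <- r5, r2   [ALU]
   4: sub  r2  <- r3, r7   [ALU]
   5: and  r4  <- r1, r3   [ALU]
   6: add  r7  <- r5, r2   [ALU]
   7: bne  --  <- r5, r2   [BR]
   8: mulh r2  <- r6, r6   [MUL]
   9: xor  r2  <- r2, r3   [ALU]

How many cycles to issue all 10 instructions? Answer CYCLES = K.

CYCLES = 7

  cy0 -> i0 (ld) no-port MEM/MEM
  cy1 -> i1 (st) no-port MEM/MEM
  cy2 -> i2&i3 (st add) dual
  cy3 -> i4&i5 (sub and) dual
  cy4 -> i6&i7 (add bne) dual
  cy5 -> i8 (mulh) RAW+WAW r2
  cy6 -> i9 (xor) tail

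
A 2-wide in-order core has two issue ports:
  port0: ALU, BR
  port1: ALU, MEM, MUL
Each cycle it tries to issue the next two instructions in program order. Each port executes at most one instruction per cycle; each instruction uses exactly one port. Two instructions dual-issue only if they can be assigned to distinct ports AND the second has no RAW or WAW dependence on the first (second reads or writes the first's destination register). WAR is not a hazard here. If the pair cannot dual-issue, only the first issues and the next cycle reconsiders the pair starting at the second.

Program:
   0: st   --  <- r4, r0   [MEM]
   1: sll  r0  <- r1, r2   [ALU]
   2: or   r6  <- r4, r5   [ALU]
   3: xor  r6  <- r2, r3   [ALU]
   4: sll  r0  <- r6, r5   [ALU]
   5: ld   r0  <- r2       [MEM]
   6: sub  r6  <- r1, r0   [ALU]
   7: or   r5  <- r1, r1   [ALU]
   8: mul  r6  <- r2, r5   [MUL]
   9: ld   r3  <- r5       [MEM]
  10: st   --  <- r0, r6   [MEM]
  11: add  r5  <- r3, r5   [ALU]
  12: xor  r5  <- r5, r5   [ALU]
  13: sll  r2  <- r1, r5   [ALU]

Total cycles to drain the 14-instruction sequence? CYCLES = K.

  cy0 -> i0/i1 (st;sll) 2-wide
  cy1 -> i2 (or) WAW r6
  cy2 -> i3 (xor) RAW r6
  cy3 -> i4 (sll) WAW r0
  cy4 -> i5 (ld) RAW r0
  cy5 -> i6/i7 (sub;or) 2-wide
  cy6 -> i8 (mul) no-port MUL/MEM
  cy7 -> i9 (ld) no-port MEM/MEM
  cy8 -> i10/i11 (st;add) 2-wide
  cy9 -> i12 (xor) RAW r5
  cy10 -> i13 (sll) tail

CYCLES = 11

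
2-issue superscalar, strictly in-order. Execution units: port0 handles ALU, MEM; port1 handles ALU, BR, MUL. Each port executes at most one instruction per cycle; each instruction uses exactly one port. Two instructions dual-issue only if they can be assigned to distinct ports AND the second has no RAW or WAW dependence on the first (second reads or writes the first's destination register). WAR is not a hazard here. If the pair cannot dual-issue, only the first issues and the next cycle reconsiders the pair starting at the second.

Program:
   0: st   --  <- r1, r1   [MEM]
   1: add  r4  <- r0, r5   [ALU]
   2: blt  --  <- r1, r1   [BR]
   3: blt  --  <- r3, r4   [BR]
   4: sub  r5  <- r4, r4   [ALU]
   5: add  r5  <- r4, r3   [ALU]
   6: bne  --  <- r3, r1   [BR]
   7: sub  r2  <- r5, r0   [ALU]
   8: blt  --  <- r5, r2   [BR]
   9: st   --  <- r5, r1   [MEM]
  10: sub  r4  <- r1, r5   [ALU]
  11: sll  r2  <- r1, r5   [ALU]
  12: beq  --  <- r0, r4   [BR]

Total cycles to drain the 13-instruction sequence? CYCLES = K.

0. st.MEM add.ALU @i0+i1  | pair
1. blt.BR @i2  | no-port BR/BR
2. blt.BR sub.ALU @i3+i4  | pair
3. add.ALU bne.BR @i5+i6  | pair
4. sub.ALU @i7  | RAW r2
5. blt.BR st.MEM @i8+i9  | pair
6. sub.ALU sll.ALU @i10+i11  | pair
7. beq.BR @i12  | tail

CYCLES = 8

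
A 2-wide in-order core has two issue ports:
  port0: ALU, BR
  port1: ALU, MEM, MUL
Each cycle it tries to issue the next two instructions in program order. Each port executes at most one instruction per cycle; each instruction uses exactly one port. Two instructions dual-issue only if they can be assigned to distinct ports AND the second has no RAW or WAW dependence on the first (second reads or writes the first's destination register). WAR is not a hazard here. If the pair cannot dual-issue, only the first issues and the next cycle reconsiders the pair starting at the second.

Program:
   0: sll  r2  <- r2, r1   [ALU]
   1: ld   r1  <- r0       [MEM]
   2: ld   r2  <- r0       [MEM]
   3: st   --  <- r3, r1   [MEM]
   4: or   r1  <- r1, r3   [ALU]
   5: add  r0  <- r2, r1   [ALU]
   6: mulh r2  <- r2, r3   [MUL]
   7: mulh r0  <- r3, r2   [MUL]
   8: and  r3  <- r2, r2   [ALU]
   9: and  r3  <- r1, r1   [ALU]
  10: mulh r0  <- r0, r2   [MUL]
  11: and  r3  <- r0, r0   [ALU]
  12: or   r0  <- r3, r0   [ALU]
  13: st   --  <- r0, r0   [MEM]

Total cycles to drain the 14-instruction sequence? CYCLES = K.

#0 head=0: sll/ld i0/i1 2-wide
#1 head=2: ld i2 no-port MEM/MEM
#2 head=3: st/or i3/i4 2-wide
#3 head=5: add/mulh i5/i6 2-wide
#4 head=7: mulh/and i7/i8 2-wide
#5 head=9: and/mulh i9/i10 2-wide
#6 head=11: and i11 RAW r3
#7 head=12: or i12 RAW r0
#8 head=13: st i13 tail

CYCLES = 9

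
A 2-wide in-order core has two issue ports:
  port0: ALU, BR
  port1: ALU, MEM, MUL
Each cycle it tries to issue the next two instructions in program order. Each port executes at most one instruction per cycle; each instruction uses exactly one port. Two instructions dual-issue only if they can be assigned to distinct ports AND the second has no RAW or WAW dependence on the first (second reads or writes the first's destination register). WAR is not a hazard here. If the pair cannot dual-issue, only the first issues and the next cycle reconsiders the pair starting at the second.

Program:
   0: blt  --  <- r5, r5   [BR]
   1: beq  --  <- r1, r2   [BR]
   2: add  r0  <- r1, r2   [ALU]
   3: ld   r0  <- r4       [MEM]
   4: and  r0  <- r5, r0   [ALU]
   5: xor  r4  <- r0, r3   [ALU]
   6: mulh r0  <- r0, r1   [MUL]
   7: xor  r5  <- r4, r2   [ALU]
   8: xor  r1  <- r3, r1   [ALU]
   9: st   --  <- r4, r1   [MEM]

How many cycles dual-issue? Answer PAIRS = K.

PAIRS = 3

#0 head=0: blt i0 no-port BR/BR
#1 head=1: beq add i1,i2 dual
#2 head=3: ld i3 RAW+WAW r0
#3 head=4: and i4 RAW r0
#4 head=5: xor mulh i5,i6 dual
#5 head=7: xor xor i7,i8 dual
#6 head=9: st i9 tail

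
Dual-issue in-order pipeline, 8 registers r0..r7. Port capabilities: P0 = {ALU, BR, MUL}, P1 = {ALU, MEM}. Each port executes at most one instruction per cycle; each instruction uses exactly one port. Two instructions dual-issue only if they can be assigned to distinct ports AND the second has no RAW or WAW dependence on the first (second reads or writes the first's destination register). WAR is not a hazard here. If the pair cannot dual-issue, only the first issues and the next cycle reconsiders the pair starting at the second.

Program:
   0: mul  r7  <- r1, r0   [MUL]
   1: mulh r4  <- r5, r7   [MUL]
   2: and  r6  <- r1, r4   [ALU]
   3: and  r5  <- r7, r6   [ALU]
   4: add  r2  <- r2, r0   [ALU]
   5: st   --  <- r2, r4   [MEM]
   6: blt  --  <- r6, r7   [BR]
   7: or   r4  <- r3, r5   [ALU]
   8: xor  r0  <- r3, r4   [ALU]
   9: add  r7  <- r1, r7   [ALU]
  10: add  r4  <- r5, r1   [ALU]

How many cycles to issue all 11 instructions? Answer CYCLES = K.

CYCLES = 8

c0: i0 mul  no-port MUL/MUL
c1: i1 mulh  RAW r4
c2: i2 and  RAW r6
c3: i3,i4 and+add  pair
c4: i5,i6 st+blt  pair
c5: i7 or  RAW r4
c6: i8,i9 xor+add  pair
c7: i10 add  tail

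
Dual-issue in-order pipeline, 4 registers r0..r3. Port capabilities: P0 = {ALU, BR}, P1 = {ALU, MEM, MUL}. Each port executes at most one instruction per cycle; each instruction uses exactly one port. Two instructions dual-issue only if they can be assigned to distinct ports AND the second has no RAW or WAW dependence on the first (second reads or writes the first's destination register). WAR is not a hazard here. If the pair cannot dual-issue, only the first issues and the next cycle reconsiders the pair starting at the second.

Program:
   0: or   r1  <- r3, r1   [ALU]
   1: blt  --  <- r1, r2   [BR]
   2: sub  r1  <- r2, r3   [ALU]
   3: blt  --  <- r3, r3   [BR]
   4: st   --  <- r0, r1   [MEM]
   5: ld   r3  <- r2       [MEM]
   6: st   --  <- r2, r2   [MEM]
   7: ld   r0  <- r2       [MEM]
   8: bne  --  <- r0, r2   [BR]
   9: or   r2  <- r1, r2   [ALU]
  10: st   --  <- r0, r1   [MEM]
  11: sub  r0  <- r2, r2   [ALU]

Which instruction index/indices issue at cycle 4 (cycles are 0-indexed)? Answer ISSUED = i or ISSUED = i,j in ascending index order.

ISSUED = 6

[0] i0  or  -- RAW r1
[1] i1+i2  blt sub  -- 2-wide
[2] i3+i4  blt st  -- 2-wide
[3] i5  ld  -- no-port MEM/MEM
[4] i6  st  -- no-port MEM/MEM
[5] i7  ld  -- RAW r0
[6] i8+i9  bne or  -- 2-wide
[7] i10+i11  st sub  -- 2-wide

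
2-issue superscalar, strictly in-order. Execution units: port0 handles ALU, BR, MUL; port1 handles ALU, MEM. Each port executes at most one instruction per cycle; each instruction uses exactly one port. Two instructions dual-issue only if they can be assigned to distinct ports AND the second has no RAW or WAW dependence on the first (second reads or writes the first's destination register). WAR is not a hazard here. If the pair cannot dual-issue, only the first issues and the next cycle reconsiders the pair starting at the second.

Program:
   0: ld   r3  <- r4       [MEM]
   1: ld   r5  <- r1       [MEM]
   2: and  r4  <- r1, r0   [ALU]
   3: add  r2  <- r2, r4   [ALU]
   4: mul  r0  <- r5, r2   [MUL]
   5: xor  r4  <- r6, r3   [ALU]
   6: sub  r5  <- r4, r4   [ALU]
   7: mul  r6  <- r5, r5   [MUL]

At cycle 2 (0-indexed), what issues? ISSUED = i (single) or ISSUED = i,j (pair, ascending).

ISSUED = 3

c0: i0 ld.MEM  no-port MEM/MEM
c1: i1+i2 ld.MEM+and.ALU  dual
c2: i3 add.ALU  RAW r2
c3: i4+i5 mul.MUL+xor.ALU  dual
c4: i6 sub.ALU  RAW r5
c5: i7 mul.MUL  tail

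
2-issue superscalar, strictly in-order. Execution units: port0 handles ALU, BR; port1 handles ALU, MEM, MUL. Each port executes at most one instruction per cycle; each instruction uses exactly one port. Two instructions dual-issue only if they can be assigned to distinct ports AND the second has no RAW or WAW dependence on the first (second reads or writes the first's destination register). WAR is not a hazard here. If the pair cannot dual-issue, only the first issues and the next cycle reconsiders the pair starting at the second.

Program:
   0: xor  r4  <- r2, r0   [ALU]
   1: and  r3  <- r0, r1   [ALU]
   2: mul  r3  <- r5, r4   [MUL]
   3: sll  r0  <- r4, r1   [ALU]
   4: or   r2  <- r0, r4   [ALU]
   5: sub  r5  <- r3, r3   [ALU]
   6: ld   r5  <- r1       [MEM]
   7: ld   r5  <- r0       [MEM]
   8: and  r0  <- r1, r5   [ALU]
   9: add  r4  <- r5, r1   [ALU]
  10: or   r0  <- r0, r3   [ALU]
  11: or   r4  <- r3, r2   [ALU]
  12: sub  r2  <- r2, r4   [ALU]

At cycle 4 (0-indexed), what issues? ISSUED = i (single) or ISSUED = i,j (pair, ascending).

ISSUED = 7

[0] i0&i1  xor.ALU/and.ALU  -- dual
[1] i2&i3  mul.MUL/sll.ALU  -- dual
[2] i4&i5  or.ALU/sub.ALU  -- dual
[3] i6  ld.MEM  -- no-port MEM/MEM
[4] i7  ld.MEM  -- RAW r5
[5] i8&i9  and.ALU/add.ALU  -- dual
[6] i10&i11  or.ALU/or.ALU  -- dual
[7] i12  sub.ALU  -- tail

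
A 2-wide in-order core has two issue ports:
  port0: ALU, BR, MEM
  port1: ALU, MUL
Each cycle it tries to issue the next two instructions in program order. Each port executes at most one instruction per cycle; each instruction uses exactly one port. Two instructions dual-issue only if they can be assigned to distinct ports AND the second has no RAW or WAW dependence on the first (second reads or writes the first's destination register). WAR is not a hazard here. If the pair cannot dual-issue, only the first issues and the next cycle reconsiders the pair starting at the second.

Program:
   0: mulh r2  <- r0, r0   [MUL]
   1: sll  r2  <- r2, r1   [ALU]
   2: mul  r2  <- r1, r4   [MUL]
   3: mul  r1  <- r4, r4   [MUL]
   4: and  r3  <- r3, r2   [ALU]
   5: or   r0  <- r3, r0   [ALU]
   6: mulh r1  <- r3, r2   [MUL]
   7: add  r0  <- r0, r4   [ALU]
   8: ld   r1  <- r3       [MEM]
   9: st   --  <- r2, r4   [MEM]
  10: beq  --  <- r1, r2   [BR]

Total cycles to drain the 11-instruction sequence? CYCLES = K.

  cy0 -> i0 (mulh.MUL) RAW+WAW r2
  cy1 -> i1 (sll.ALU) WAW r2
  cy2 -> i2 (mul.MUL) no-port MUL/MUL
  cy3 -> i3,i4 (mul.MUL;and.ALU) pair
  cy4 -> i5,i6 (or.ALU;mulh.MUL) pair
  cy5 -> i7,i8 (add.ALU;ld.MEM) pair
  cy6 -> i9 (st.MEM) no-port MEM/BR
  cy7 -> i10 (beq.BR) tail

CYCLES = 8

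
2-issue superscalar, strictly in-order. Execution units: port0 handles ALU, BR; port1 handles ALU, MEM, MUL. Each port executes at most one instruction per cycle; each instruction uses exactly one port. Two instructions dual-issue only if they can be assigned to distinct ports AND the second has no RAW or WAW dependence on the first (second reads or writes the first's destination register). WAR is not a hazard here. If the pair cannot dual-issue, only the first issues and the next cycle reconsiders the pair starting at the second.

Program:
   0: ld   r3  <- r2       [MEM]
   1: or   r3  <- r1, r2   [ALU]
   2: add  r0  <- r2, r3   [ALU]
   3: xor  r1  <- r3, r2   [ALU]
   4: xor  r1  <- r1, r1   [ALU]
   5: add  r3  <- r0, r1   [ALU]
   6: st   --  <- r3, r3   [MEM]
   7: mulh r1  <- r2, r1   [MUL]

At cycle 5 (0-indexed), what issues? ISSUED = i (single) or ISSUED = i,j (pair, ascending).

ISSUED = 6

  cy0 -> i0 (ld) WAW r3
  cy1 -> i1 (or) RAW r3
  cy2 -> i2+i3 (add+xor) 2-wide
  cy3 -> i4 (xor) RAW r1
  cy4 -> i5 (add) RAW r3
  cy5 -> i6 (st) no-port MEM/MUL
  cy6 -> i7 (mulh) tail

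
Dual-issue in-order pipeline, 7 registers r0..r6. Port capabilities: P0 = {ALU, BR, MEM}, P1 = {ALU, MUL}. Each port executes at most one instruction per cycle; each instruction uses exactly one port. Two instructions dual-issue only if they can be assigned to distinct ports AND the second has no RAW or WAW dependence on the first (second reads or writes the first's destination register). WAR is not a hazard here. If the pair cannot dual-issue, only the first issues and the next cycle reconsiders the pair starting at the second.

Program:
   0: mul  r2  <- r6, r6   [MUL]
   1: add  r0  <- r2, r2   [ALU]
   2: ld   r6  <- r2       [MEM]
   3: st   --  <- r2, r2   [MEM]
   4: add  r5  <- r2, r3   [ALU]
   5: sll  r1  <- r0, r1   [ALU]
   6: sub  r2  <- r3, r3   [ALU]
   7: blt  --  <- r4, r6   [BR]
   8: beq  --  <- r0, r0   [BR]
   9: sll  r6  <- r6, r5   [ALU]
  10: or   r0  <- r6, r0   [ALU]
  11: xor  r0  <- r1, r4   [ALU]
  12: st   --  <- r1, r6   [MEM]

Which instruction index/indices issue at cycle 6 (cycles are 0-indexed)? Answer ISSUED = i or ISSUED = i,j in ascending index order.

ISSUED = 10

c0: i0 mul  RAW r2
c1: i1,i2 add+ld  pair
c2: i3,i4 st+add  pair
c3: i5,i6 sll+sub  pair
c4: i7 blt  no-port BR/BR
c5: i8,i9 beq+sll  pair
c6: i10 or  WAW r0
c7: i11,i12 xor+st  pair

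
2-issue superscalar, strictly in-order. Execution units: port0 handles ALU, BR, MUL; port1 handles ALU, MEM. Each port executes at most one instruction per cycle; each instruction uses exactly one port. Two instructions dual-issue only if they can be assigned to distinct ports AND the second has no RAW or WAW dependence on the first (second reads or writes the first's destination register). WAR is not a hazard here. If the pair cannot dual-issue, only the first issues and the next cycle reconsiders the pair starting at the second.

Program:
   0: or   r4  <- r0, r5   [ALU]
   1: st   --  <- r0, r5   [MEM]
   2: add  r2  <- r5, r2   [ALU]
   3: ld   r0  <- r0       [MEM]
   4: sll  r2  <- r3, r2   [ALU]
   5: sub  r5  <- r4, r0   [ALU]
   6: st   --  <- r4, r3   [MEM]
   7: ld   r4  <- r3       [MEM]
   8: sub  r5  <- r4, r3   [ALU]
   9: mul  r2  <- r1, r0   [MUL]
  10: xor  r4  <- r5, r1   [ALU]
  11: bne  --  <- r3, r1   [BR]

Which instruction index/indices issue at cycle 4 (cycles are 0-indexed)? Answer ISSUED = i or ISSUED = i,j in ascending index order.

ISSUED = 7

#0 head=0: or.ALU;st.MEM i0/i1 pair
#1 head=2: add.ALU;ld.MEM i2/i3 pair
#2 head=4: sll.ALU;sub.ALU i4/i5 pair
#3 head=6: st.MEM i6 no-port MEM/MEM
#4 head=7: ld.MEM i7 RAW r4
#5 head=8: sub.ALU;mul.MUL i8/i9 pair
#6 head=10: xor.ALU;bne.BR i10/i11 pair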